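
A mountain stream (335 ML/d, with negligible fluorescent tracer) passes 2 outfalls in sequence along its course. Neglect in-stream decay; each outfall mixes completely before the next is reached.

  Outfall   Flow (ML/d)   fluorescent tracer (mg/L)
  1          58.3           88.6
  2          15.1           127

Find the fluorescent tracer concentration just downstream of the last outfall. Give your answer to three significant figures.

17.3 mg/L

Below outfall 1: Q → 393.3 ML/d, C = (335.0·0 + 58.30·88.60)/393.3 = 13.13 mg/L.
Below outfall 2: Q → 408.4 ML/d, C = (393.3·13.13 + 15.10·127.0)/408.4 = 17.34 mg/L.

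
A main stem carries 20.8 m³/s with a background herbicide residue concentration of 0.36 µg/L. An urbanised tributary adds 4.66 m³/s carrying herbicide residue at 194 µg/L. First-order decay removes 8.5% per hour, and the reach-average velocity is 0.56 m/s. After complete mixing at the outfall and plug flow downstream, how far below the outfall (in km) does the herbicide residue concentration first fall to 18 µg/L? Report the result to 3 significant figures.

After mixing, C = (20.80·0.3600 + 4.660·194.0) / 25.46 = 911.5/25.46 = 35.80 µg/L.
8.5%/h lost → k = −ln(1 − 0.085) = 0.08883 h⁻¹.
Set 35.80·exp(−k·t) = 18 → t = ln(35.80/18)/k = 27870 s = 7.741 h.
Distance = v·t = 0.56·27870 = 15610 m = 15.61 km.

15.6 km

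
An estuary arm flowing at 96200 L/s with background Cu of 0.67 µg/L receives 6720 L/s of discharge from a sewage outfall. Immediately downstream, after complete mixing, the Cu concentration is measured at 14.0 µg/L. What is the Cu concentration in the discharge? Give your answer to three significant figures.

205 µg/L

Mass balance: 96200·0.6700 + 6720·Cₑ = 102900·14.00
→ Cₑ = (102900·14.00 − 96200·0.6700) / 6720 = 204.8 µg/L.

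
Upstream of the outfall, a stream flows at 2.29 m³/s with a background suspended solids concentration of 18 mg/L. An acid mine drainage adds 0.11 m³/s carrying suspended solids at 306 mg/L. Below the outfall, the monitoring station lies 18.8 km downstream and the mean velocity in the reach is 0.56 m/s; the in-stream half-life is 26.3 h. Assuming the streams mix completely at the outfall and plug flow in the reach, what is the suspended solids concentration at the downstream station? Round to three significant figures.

After mixing, C = (2.290·18.00 + 0.1100·306.0) / 2.400 = 74.88/2.400 = 31.20 mg/L.
Travel time t = 18.8·1000 / 0.56 = 33570 s = 9.325 h.
Half-life 26.3 h → k = ln 2 / 26.3 = 0.02636 h⁻¹ = 0.6325 d⁻¹.
First-order decay: C = 31.20·exp(−k·t) = 31.20·0.7821 = 24.40 mg/L.

24.4 mg/L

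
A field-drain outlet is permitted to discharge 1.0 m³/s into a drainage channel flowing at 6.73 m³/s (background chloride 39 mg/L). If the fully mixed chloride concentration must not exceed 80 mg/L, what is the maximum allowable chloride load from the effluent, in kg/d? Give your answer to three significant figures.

30800 kg/d

Mass balance at the limit: 6.730·39.00 + 1.000·Cₑ = 7.730·80 → Cₑ = 355.9 mg/L.
Load = 1.000 m³/s × 355.9 g/m³ × 86 400 s/d = 30750 kg/d.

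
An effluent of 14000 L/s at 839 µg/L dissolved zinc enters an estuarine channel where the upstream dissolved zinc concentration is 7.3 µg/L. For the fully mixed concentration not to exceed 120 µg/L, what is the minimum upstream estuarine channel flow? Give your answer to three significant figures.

89300 L/s

Set C_mix = 120: (Q·7.300 + 14000·839.0) / (Q + 14000) = 120
→ Q = 14000·(839.0 − 120)/(120 − 7.300) = 89320 L/s.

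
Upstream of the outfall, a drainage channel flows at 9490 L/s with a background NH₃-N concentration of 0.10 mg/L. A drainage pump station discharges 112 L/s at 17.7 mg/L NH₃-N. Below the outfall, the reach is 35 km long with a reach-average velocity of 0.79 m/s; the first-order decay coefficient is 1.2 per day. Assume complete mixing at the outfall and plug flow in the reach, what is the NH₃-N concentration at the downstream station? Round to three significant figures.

0.165 mg/L

After mixing, C = (9490·0.1000 + 112.0·17.70) / 9602 = 2931/9602 = 0.3053 mg/L.
Travel time t = 35·1000 / 0.79 = 44300 s = 12.31 h.
Applying C = C₀e^(−kt): 0.3053 × 0.5405 = 0.1650 mg/L.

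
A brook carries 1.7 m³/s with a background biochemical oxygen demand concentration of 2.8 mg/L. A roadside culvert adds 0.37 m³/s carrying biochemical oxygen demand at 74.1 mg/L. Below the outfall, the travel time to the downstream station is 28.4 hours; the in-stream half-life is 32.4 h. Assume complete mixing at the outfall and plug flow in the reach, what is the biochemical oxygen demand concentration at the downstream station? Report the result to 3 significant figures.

Conservation of mass: C = (1.700·2.800 + 0.3700·74.10) / 2.070 = 32.18/2.070 = 15.54 mg/L.
Half-life 32.4 h → k = ln 2 / 32.4 = 0.02139 h⁻¹ = 0.5134 d⁻¹.
First-order decay: C = 15.54·exp(−k·t) = 15.54·0.5447 = 8.467 mg/L.

8.47 mg/L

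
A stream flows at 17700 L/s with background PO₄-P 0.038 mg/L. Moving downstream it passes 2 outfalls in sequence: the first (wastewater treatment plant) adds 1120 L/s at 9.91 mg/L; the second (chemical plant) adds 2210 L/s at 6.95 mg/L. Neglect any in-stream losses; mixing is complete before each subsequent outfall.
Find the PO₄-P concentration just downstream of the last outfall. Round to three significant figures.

1.29 mg/L

Outfall 1: combined Q = 18820 L/s; C = (17700·0.03800 + 1120·9.910)/18820 = 0.6255 mg/L.
Outfall 2: combined Q = 21030 L/s; C = (18820·0.6255 + 2210·6.950)/21030 = 1.290 mg/L.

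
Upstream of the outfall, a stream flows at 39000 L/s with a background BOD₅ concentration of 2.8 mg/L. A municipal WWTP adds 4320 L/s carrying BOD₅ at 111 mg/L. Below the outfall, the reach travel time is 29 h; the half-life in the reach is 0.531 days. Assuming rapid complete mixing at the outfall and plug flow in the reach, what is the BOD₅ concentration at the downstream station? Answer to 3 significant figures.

Mass balance: C = (39000·2.800 + 4320·111.0) / 43320 = 588700/43320 = 13.59 mg/L.
Half-life 0.531 d → k = ln 2 / 0.531 = 1.305 d⁻¹.
Decay over the reach: 13.59·exp(−kt) = 13.59·0.2065 = 2.807 mg/L.

2.81 mg/L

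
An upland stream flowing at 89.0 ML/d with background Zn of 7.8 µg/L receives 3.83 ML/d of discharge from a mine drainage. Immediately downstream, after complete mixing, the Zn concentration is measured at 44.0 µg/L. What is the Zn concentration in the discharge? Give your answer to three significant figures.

Mass balance: 89.00·7.800 + 3.830·Cₑ = 92.83·44.00
→ Cₑ = (92.83·44.00 − 89.00·7.800) / 3.830 = 885.2 µg/L.

885 µg/L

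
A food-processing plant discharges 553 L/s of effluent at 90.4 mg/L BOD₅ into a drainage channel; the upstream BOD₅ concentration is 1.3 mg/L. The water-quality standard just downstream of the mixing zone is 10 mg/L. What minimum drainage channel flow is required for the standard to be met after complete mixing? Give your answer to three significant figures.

5110 L/s

Set C_mix = 10: (Q·1.300 + 553.0·90.40) / (Q + 553.0) = 10
→ Q = 553.0·(90.40 − 10)/(10 − 1.300) = 5110 L/s.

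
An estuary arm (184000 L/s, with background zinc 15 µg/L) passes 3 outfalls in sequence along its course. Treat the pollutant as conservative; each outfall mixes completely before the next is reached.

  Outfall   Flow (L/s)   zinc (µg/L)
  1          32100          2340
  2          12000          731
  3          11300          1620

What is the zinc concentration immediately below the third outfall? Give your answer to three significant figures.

Below outfall 1: Q → 216100 L/s, C = (184000·15.00 + 32100·2340)/216100 = 360.4 µg/L.
Below outfall 2: Q → 228100 L/s, C = (216100·360.4 + 12000·731.0)/228100 = 379.9 µg/L.
Below outfall 3: Q → 239400 L/s, C = (228100·379.9 + 11300·1620)/239400 = 438.4 µg/L.

438 µg/L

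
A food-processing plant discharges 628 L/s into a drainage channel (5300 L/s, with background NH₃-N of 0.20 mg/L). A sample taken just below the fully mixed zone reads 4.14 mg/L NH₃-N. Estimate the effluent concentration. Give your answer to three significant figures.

37.4 mg/L

Mass balance: 5300·0.2000 + 628.0·Cₑ = 5928·4.140
→ Cₑ = (5928·4.140 − 5300·0.2000) / 628.0 = 37.39 mg/L.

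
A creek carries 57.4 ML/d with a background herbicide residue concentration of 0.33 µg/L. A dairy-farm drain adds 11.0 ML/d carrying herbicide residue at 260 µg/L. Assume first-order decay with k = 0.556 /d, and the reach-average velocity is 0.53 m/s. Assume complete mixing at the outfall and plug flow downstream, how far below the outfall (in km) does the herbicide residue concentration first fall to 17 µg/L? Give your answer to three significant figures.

74.7 km

Flow-weighted average: C = (57.40·0.3300 + 11.00·260.0) / 68.40 = 2879/68.40 = 42.09 µg/L.
Set 42.09·exp(−k·t) = 17 → t = ln(42.09/17)/k = 140900 s = 39.13 h.
Distance = v·t = 0.53·140900 = 74670 m = 74.67 km.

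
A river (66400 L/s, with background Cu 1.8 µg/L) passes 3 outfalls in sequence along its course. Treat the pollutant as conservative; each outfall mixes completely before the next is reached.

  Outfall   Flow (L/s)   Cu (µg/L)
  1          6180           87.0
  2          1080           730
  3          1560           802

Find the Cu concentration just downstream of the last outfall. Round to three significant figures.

35.9 µg/L

After outfall 1: Q = 66400 + 6180 = 72580 L/s; C = (66400·1.800 + 6180·87.00)/72580 = 9.055 µg/L.
After outfall 2: Q = 72580 + 1080 = 73660 L/s; C = (72580·9.055 + 1080·730.0)/73660 = 19.63 µg/L.
After outfall 3: Q = 73660 + 1560 = 75220 L/s; C = (73660·19.63 + 1560·802.0)/75220 = 35.85 µg/L.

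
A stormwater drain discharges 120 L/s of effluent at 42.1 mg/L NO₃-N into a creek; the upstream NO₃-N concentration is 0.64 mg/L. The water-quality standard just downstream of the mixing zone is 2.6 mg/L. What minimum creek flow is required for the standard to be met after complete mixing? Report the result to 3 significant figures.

2420 L/s

Set C_mix = 2.6: (Q·0.6400 + 120.0·42.10) / (Q + 120.0) = 2.6
→ Q = 120.0·(42.10 − 2.6)/(2.6 − 0.6400) = 2418 L/s.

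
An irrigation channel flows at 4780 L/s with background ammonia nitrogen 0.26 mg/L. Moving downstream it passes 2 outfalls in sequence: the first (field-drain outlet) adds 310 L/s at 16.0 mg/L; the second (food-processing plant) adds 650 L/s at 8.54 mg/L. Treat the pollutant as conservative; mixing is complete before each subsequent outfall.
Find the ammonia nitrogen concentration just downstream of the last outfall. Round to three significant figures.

2.05 mg/L

Below outfall 1: Q → 5090 L/s, C = (4780·0.2600 + 310.0·16.00)/5090 = 1.219 mg/L.
Below outfall 2: Q → 5740 L/s, C = (5090·1.219 + 650.0·8.540)/5740 = 2.048 mg/L.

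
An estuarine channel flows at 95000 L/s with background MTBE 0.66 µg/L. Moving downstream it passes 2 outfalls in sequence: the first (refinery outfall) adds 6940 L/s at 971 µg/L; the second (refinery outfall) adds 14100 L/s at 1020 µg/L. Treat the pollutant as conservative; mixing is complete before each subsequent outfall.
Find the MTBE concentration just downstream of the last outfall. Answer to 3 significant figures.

After outfall 1: Q = 95000 + 6940 = 101900 L/s; C = (95000·0.6600 + 6940·971.0)/101900 = 66.72 µg/L.
After outfall 2: Q = 101900 + 14100 = 116000 L/s; C = (101900·66.72 + 14100·1020)/116000 = 182.6 µg/L.

183 µg/L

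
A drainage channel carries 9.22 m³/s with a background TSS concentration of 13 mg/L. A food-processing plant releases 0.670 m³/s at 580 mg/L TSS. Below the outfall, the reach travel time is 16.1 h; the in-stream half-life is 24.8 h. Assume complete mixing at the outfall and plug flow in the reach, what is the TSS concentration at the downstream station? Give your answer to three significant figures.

32.8 mg/L

After mixing, C = (9.220·13.00 + 0.6700·580.0) / 9.890 = 508.5/9.890 = 51.41 mg/L.
Half-life 24.8 h → k = ln 2 / 24.8 = 0.02795 h⁻¹ = 0.6708 d⁻¹.
Decay over the reach: 51.41·exp(−kt) = 51.41·0.6376 = 32.78 mg/L.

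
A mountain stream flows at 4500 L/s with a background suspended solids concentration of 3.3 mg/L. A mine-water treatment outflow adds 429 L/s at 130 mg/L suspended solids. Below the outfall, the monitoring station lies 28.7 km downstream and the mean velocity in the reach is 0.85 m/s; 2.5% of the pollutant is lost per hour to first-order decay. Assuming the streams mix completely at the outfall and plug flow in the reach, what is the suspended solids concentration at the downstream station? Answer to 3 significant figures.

Flow-weighted average: C = (4500·3.300 + 429.0·130.0) / 4929 = 70620/4929 = 14.33 mg/L.
Travel time t = 28.7·1000 / 0.85 = 33760 s = 9.379 h.
2.5%/h lost → k = −ln(1 − 0.025) = 0.02532 h⁻¹.
Decay over the reach: 14.33·exp(−kt) = 14.33·0.7886 = 11.30 mg/L.

11.3 mg/L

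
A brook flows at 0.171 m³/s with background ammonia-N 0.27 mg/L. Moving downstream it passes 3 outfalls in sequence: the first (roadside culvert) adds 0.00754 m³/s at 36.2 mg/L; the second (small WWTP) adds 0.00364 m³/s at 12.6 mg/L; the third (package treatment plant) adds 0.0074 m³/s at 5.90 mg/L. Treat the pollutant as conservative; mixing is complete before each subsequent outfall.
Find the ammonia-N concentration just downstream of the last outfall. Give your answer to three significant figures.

Outfall 1: combined Q = 0.1785 m³/s; C = (0.1710·0.2700 + 0.007540·36.20)/0.1785 = 1.787 mg/L.
Outfall 2: combined Q = 0.1822 m³/s; C = (0.1785·1.787 + 0.003640·12.60)/0.1822 = 2.003 mg/L.
Outfall 3: combined Q = 0.1896 m³/s; C = (0.1822·2.003 + 0.007400·5.900)/0.1896 = 2.156 mg/L.

2.16 mg/L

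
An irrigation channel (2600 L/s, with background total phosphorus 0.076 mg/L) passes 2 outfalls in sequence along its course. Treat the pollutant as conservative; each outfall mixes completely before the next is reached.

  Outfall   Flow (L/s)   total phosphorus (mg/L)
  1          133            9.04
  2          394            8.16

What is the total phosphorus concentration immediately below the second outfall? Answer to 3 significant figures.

1.48 mg/L

Below outfall 1: Q → 2733 L/s, C = (2600·0.07600 + 133.0·9.040)/2733 = 0.5122 mg/L.
Below outfall 2: Q → 3127 L/s, C = (2733·0.5122 + 394.0·8.160)/3127 = 1.476 mg/L.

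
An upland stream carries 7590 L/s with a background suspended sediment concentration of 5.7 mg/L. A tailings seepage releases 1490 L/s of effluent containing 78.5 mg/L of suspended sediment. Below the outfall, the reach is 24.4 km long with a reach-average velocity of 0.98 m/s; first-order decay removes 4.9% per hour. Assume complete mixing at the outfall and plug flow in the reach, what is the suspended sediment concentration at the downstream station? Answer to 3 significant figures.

Mixed concentration C = ΣQC/ΣQ = (7590·5.700 + 1490·78.50) / 9080 = 160200/9080 = 17.65 mg/L.
Travel time t = 24.4·1000 / 0.98 = 24900 s = 6.916 h.
4.9%/h lost → k = −ln(1 − 0.049) = 0.05024 h⁻¹.
Applying C = C₀e^(−kt): 17.65 × 0.7065 = 12.47 mg/L.

12.5 mg/L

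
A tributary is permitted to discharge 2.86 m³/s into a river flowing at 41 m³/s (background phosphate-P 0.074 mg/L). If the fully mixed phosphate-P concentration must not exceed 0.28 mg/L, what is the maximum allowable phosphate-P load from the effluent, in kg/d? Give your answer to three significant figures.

Mass balance at the limit: 41.00·0.07400 + 2.860·Cₑ = 43.86·0.28 → Cₑ = 3.233 mg/L.
Load = 2.860 m³/s × 3.233 g/m³ × 86 400 s/d = 798.9 kg/d.

799 kg/d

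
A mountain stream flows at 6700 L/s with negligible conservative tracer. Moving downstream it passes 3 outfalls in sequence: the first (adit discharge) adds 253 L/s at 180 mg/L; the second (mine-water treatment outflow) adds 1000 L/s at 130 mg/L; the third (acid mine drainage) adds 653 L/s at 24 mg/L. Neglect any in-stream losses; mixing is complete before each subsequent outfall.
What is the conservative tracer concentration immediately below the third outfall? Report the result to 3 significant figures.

After outfall 1: Q = 6700 + 253.0 = 6953 L/s; C = (6700·0 + 253.0·180.0)/6953 = 6.550 mg/L.
After outfall 2: Q = 6953 + 1000 = 7953 L/s; C = (6953·6.550 + 1000·130.0)/7953 = 22.07 mg/L.
After outfall 3: Q = 7953 + 653.0 = 8606 L/s; C = (7953·22.07 + 653.0·24.00)/8606 = 22.22 mg/L.

22.2 mg/L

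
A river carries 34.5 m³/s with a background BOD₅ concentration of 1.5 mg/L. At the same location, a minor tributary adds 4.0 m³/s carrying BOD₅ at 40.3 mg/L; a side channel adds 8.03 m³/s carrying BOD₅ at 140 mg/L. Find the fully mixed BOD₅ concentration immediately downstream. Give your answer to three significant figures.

28.7 mg/L

After mixing, C = (34.50·1.500 + 4.000·40.30 + 8.030·140.0) / 46.53 = 1337/46.53 = 28.74 mg/L.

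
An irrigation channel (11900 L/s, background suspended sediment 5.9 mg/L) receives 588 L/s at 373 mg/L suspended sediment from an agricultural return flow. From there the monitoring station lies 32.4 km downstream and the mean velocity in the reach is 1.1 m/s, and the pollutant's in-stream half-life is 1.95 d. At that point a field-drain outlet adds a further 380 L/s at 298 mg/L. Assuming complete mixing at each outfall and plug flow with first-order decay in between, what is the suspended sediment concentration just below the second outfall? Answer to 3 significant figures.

Conservation of mass: C = (11900·5.900 + 588.0·373.0) / 12490 = 289500/12490 = 23.18 mg/L; combined flow 12490 L/s.
Travel time t = 32.4·1000 / 1.1 = 29450 s = 8.182 h.
Half-life 1.95 d → k = ln 2 / 1.95 = 0.3555 d⁻¹.
Decay over the reach: 23.18·exp(−kt) = 23.18·0.8859 = 20.54 mg/L.
Second outfall: C = (12490·20.54 + 380.0·298.0)/12870 = 28.73 mg/L.

28.7 mg/L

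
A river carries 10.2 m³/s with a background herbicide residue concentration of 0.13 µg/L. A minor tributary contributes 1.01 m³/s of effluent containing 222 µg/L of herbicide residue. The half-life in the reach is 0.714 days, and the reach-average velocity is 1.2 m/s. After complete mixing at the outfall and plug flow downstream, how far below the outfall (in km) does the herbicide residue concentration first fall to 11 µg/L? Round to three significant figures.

After mixing, C = (10.20·0.1300 + 1.010·222.0) / 11.21 = 225.5/11.21 = 20.12 µg/L.
Half-life 0.714 d → k = ln 2 / 0.714 = 0.9708 d⁻¹.
Set 20.12·exp(−k·t) = 11 → t = ln(20.12/11)/k = 53740 s = 14.93 h.
Distance = v·t = 1.2·53740 = 64490 m = 64.49 km.

64.5 km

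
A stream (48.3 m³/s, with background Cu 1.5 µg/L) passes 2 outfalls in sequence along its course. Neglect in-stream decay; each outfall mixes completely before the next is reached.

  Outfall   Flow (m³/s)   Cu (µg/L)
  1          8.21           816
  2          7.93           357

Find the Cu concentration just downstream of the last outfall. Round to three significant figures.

149 µg/L

Outfall 1: combined Q = 56.51 m³/s; C = (48.30·1.500 + 8.210·816.0)/56.51 = 119.8 µg/L.
Outfall 2: combined Q = 64.44 m³/s; C = (56.51·119.8 + 7.930·357.0)/64.44 = 149.0 µg/L.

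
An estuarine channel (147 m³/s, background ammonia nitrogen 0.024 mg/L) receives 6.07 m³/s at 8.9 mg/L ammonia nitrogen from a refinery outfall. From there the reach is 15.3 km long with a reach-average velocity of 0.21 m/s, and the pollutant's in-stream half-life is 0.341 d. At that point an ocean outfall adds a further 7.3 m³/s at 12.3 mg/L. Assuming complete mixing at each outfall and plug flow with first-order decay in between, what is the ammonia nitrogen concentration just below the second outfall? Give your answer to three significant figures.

Flow-weighted average: C = (147.0·0.02400 + 6.070·8.900) / 153.1 = 57.55/153.1 = 0.3760 mg/L; combined flow 153.1 m³/s.
Travel time t = 15.3·1000 / 0.21 = 72860 s = 20.24 h.
Half-life 0.341 d → k = ln 2 / 0.341 = 2.033 d⁻¹.
Decay over the reach: 0.3760·exp(−kt) = 0.3760·0.1801 = 0.06773 mg/L.
Second outfall: C = (153.1·0.06773 + 7.300·12.30)/160.4 = 0.6245 mg/L.

0.625 mg/L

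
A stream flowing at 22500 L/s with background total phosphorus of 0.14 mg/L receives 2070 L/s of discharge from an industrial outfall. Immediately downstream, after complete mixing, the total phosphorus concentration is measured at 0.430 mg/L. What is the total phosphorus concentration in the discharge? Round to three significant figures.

3.58 mg/L

Mass balance: 22500·0.1400 + 2070·Cₑ = 24570·0.4300
→ Cₑ = (24570·0.4300 − 22500·0.1400) / 2070 = 3.582 mg/L.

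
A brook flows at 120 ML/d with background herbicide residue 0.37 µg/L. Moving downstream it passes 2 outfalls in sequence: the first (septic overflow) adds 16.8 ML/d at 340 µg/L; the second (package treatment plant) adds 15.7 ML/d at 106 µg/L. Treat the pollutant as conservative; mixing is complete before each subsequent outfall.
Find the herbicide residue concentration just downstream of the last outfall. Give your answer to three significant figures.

Below outfall 1: Q → 136.8 ML/d, C = (120.0·0.3700 + 16.80·340.0)/136.8 = 42.08 µg/L.
Below outfall 2: Q → 152.5 ML/d, C = (136.8·42.08 + 15.70·106.0)/152.5 = 48.66 µg/L.

48.7 µg/L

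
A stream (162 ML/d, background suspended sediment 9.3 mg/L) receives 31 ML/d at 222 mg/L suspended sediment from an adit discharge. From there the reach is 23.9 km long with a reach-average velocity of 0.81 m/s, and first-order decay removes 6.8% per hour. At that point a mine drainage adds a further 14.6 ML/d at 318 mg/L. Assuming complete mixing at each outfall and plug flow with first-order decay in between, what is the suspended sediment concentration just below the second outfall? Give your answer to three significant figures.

45.1 mg/L

After mixing, C = (162.0·9.300 + 31.00·222.0) / 193.0 = 8389/193.0 = 43.46 mg/L; combined flow 193.0 ML/d.
Travel time t = 23.9·1000 / 0.81 = 29510 s = 8.196 h.
6.8%/h lost → k = −ln(1 − 0.068) = 0.07042 h⁻¹.
Applying C = C₀e^(−kt): 43.46 × 0.5615 = 24.40 mg/L.
Second outfall: C = (193.0·24.40 + 14.60·318.0)/207.6 = 45.05 mg/L.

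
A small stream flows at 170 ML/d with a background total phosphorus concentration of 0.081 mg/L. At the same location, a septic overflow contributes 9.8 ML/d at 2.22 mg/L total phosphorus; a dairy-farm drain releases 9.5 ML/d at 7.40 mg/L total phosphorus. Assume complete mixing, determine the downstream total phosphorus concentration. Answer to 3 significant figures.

Mass balance: C = (170.0·0.08100 + 9.800·2.220 + 9.500·7.400) / 189.3 = 105.8/189.3 = 0.5590 mg/L.

0.559 mg/L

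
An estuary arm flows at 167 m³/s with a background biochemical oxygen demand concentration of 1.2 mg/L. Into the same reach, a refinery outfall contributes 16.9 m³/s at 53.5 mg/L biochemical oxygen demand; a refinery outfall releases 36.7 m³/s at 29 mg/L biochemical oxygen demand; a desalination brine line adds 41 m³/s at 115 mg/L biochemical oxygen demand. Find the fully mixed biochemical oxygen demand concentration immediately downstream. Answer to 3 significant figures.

26.3 mg/L

Mixed concentration C = ΣQC/ΣQ = (167.0·1.200 + 16.90·53.50 + 36.70·29.00 + 41.00·115.0) / 261.6 = 6884/261.6 = 26.31 mg/L.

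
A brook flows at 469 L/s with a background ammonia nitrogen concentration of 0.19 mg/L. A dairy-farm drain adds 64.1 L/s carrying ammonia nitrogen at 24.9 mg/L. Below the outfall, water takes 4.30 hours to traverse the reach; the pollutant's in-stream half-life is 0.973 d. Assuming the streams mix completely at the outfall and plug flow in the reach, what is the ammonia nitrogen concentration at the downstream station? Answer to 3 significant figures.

2.78 mg/L

After mixing, C = (469.0·0.1900 + 64.10·24.90) / 533.1 = 1685/533.1 = 3.161 mg/L.
Half-life 0.973 d → k = ln 2 / 0.973 = 0.7124 d⁻¹.
Decay over the reach: 3.161·exp(−kt) = 3.161·0.8802 = 2.782 mg/L.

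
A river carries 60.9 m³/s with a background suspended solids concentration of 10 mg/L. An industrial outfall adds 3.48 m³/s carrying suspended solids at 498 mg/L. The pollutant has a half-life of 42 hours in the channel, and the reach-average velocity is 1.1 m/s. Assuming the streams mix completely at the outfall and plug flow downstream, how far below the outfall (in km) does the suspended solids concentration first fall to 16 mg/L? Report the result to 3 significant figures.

197 km

Mixed concentration C = ΣQC/ΣQ = (60.90·10.00 + 3.480·498.0) / 64.38 = 2342/64.38 = 36.38 mg/L.
Half-life 42 h → k = ln 2 / 42 = 0.01650 h⁻¹ = 0.3961 d⁻¹.
Set 36.38·exp(−k·t) = 16 → t = ln(36.38/16)/k = 179200 s = 49.77 h.
Distance = v·t = 1.1·179200 = 197100 m = 197.1 km.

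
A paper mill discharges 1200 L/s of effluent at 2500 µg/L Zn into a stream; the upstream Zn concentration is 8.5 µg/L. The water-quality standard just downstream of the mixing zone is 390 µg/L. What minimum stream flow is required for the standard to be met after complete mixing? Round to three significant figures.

6640 L/s

Set C_mix = 390: (Q·8.500 + 1200·2500) / (Q + 1200) = 390
→ Q = 1200·(2500 − 390)/(390 − 8.500) = 6637 L/s.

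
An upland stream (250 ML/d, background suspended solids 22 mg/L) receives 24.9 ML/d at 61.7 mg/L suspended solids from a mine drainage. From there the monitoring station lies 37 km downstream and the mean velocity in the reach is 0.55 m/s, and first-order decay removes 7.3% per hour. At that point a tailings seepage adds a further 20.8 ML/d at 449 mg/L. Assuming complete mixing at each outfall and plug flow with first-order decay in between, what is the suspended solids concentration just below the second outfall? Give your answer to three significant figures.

37.4 mg/L

Mixed concentration C = ΣQC/ΣQ = (250.0·22.00 + 24.90·61.70) / 274.9 = 7036/274.9 = 25.60 mg/L; combined flow 274.9 ML/d.
Travel time t = 37·1000 / 0.55 = 67270 s = 18.69 h.
7.3%/h lost → k = −ln(1 − 0.073) = 0.07580 h⁻¹.
After decay, C = 25.60 × e^(−kt) = 25.60 × 0.2426 = 6.209 mg/L.
At the second outfall, C = (274.9·6.209 + 20.80·449.0) / (274.9 + 20.80) = 37.36 mg/L.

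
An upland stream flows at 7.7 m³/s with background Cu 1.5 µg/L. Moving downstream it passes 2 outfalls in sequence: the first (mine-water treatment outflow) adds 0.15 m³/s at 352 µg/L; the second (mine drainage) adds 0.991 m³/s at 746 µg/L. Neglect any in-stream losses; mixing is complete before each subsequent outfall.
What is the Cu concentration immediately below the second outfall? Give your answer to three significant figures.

90.9 µg/L

Below outfall 1: Q → 7.850 m³/s, C = (7.700·1.500 + 0.1500·352.0)/7.850 = 8.197 µg/L.
Below outfall 2: Q → 8.841 m³/s, C = (7.850·8.197 + 0.9910·746.0)/8.841 = 90.90 µg/L.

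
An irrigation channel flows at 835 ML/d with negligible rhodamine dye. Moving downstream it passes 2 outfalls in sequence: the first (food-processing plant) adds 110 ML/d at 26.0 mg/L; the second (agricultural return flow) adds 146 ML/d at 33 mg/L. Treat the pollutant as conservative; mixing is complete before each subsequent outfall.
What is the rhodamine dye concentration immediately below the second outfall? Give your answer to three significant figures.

7.04 mg/L

Below outfall 1: Q → 945.0 ML/d, C = (835.0·0 + 110.0·26.00)/945.0 = 3.026 mg/L.
Below outfall 2: Q → 1091 ML/d, C = (945.0·3.026 + 146.0·33.00)/1091 = 7.038 mg/L.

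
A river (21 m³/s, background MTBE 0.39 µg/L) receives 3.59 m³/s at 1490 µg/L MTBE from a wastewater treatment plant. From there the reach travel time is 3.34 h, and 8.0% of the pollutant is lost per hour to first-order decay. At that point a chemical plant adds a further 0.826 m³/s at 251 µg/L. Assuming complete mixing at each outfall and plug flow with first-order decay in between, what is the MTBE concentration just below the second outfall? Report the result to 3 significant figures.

Mass balance: C = (21.00·0.3900 + 3.590·1490) / 24.59 = 5357/24.59 = 217.9 µg/L; combined flow 24.59 m³/s.
8.0%/h lost → k = −ln(1 − 0.08) = 0.08338 h⁻¹.
First-order decay: C = 217.9·exp(−k·t) = 217.9·0.7569 = 164.9 µg/L.
At the second outfall, C = (24.59·164.9 + 0.8260·251.0) / (24.59 + 0.8260) = 167.7 µg/L.

168 µg/L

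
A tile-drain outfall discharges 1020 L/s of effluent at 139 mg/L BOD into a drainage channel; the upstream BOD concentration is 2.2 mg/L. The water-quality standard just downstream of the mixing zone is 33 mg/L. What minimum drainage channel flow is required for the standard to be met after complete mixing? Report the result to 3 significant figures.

Set C_mix = 33: (Q·2.200 + 1020·139.0) / (Q + 1020) = 33
→ Q = 1020·(139.0 − 33)/(33 − 2.200) = 3510 L/s.

3510 L/s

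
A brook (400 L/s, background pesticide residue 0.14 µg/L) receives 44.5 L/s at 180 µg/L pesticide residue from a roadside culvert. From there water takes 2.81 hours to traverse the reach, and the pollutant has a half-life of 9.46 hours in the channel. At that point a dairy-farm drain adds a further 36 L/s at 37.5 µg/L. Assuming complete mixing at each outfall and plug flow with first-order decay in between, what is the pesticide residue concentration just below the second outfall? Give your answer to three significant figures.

16.5 µg/L

Flow-weighted average: C = (400.0·0.1400 + 44.50·180.0) / 444.5 = 8066/444.5 = 18.15 µg/L; combined flow 444.5 L/s.
Half-life 9.46 h → k = ln 2 / 9.46 = 0.07327 h⁻¹ = 1.759 d⁻¹.
Applying C = C₀e^(−kt): 18.15 × 0.8139 = 14.77 µg/L.
Second outfall: C = (444.5·14.77 + 36.00·37.50)/480.5 = 16.47 µg/L.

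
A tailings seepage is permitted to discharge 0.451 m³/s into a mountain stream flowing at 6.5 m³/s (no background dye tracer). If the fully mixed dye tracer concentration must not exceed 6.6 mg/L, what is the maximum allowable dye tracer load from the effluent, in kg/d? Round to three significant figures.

Mass balance at the limit: 6.500·0 + 0.4510·Cₑ = 6.951·6.6 → Cₑ = 101.7 mg/L.
Load = 0.4510 m³/s × 101.7 g/m³ × 86 400 s/d = 3964 kg/d.

3960 kg/d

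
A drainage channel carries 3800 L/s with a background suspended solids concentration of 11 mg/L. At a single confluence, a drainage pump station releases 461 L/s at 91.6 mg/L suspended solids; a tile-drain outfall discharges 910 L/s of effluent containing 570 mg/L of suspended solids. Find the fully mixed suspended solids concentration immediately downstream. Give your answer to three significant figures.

117 mg/L

Flow-weighted average: C = (3800·11.00 + 461.0·91.60 + 910.0·570.0) / 5171 = 602700/5171 = 116.6 mg/L.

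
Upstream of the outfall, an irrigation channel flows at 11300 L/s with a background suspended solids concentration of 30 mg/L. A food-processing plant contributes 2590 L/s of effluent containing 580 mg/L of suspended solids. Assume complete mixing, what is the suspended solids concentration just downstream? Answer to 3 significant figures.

133 mg/L

Mixed concentration C = ΣQC/ΣQ = (11300·30.00 + 2590·580.0) / 13890 = 1841000/13890 = 132.6 mg/L.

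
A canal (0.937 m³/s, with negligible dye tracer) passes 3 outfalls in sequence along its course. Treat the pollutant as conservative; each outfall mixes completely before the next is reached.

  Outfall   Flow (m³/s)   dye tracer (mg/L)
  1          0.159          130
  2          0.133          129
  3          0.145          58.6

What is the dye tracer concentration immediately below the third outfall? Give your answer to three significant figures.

Outfall 1: combined Q = 1.096 m³/s; C = (0.9370·0 + 0.1590·130.0)/1.096 = 18.86 mg/L.
Outfall 2: combined Q = 1.229 m³/s; C = (1.096·18.86 + 0.1330·129.0)/1.229 = 30.78 mg/L.
Outfall 3: combined Q = 1.374 m³/s; C = (1.229·30.78 + 0.1450·58.60)/1.374 = 33.71 mg/L.

33.7 mg/L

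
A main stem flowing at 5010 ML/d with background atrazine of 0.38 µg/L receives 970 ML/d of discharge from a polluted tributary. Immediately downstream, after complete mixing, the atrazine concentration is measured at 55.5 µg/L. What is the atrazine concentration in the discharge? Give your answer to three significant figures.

Mass balance: 5010·0.3800 + 970.0·Cₑ = 5980·55.50
→ Cₑ = (5980·55.50 − 5010·0.3800) / 970.0 = 340.2 µg/L.

340 µg/L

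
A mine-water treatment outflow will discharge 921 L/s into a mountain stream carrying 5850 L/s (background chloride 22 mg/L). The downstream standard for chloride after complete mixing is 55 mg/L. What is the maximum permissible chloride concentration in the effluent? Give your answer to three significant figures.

At the limit, (Qr·Cr + Qe·Cₑ)/(Qr + Qe) = 55:
Cₑ = (6771·55 − 5850·22.00) / 921.0 = 264.6 mg/L.

265 mg/L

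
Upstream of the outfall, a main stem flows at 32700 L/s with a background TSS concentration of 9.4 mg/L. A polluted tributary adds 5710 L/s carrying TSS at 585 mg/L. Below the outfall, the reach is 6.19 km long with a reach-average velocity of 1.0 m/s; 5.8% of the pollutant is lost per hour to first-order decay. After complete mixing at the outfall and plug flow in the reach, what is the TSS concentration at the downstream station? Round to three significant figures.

85.7 mg/L

Conservation of mass: C = (32700·9.400 + 5710·585.0) / 38410 = 3648000/38410 = 94.97 mg/L.
Travel time t = 6.19·1000 / 1.0 = 6190 s = 1.719 h.
5.8%/h lost → k = −ln(1 − 0.058) = 0.05975 h⁻¹.
After decay, C = 94.97 × e^(−kt) = 94.97 × 0.9024 = 85.70 mg/L.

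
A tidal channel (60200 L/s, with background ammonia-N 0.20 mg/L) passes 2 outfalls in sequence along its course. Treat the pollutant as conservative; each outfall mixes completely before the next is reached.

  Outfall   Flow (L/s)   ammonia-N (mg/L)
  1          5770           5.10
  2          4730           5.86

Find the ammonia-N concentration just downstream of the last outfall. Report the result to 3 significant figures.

Below outfall 1: Q → 65970 L/s, C = (60200·0.2000 + 5770·5.100)/65970 = 0.6286 mg/L.
Below outfall 2: Q → 70700 L/s, C = (65970·0.6286 + 4730·5.860)/70700 = 0.9786 mg/L.

0.979 mg/L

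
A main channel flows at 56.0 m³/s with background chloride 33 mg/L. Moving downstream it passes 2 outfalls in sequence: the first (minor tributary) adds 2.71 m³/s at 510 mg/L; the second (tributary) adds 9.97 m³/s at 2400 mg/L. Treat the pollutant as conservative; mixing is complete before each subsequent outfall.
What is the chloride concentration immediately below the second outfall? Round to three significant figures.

395 mg/L

Outfall 1: combined Q = 58.71 m³/s; C = (56.00·33.00 + 2.710·510.0)/58.71 = 55.02 mg/L.
Outfall 2: combined Q = 68.68 m³/s; C = (58.71·55.02 + 9.970·2400)/68.68 = 395.4 mg/L.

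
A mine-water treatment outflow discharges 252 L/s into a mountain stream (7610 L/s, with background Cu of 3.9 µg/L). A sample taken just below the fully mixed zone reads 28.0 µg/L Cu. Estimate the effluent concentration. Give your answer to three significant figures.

756 µg/L

Mass balance: 7610·3.900 + 252.0·Cₑ = 7862·28.00
→ Cₑ = (7862·28.00 − 7610·3.900) / 252.0 = 755.8 µg/L.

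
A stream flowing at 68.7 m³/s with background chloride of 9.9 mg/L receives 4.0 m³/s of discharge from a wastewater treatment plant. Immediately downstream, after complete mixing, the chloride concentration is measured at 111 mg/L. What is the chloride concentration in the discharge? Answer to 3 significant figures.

1850 mg/L

Mass balance: 68.70·9.900 + 4.000·Cₑ = 72.70·111.0
→ Cₑ = (72.70·111.0 − 68.70·9.900) / 4.000 = 1847 mg/L.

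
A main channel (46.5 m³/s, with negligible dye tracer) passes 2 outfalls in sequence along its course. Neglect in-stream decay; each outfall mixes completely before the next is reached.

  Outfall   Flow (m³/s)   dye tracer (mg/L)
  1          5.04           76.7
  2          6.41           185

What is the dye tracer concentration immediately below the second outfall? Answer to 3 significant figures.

Below outfall 1: Q → 51.54 m³/s, C = (46.50·0 + 5.040·76.70)/51.54 = 7.500 mg/L.
Below outfall 2: Q → 57.95 m³/s, C = (51.54·7.500 + 6.410·185.0)/57.95 = 27.13 mg/L.

27.1 mg/L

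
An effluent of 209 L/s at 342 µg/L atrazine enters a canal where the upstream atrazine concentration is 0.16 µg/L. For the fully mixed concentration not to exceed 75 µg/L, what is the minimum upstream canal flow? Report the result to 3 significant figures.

Set C_mix = 75: (Q·0.1600 + 209.0·342.0) / (Q + 209.0) = 75
→ Q = 209.0·(342.0 − 75)/(75 − 0.1600) = 745.6 L/s.

746 L/s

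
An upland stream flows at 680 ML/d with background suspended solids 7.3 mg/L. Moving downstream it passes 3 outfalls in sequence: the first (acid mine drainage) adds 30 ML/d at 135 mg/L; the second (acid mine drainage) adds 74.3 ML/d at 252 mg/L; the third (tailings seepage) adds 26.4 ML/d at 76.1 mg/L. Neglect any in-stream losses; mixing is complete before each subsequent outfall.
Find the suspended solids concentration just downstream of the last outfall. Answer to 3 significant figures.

36.7 mg/L

Outfall 1: combined Q = 710.0 ML/d; C = (680.0·7.300 + 30.00·135.0)/710.0 = 12.70 mg/L.
Outfall 2: combined Q = 784.3 ML/d; C = (710.0·12.70 + 74.30·252.0)/784.3 = 35.37 mg/L.
Outfall 3: combined Q = 810.7 ML/d; C = (784.3·35.37 + 26.40·76.10)/810.7 = 36.69 mg/L.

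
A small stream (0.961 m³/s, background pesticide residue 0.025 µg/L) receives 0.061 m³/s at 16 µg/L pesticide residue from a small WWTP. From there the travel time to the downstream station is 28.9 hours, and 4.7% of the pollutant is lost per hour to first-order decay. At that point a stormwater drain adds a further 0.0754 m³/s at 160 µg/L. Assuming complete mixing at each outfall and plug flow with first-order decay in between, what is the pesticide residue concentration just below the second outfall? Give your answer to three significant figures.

Mass balance: C = (0.9610·0.02500 + 0.06100·16.00) / 1.022 = 1.000/1.022 = 0.9785 µg/L; combined flow 1.022 m³/s.
4.7%/h lost → k = −ln(1 − 0.047) = 0.04814 h⁻¹.
First-order decay: C = 0.9785·exp(−k·t) = 0.9785·0.2488 = 0.2434 µg/L.
Second outfall: C = (1.022·0.2434 + 0.07540·160.0)/1.097 = 11.22 µg/L.

11.2 µg/L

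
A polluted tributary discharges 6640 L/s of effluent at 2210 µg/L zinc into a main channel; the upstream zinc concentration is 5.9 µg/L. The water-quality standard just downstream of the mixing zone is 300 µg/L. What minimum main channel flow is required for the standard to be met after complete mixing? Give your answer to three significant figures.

43100 L/s

Set C_mix = 300: (Q·5.900 + 6640·2210) / (Q + 6640) = 300
→ Q = 6640·(2210 − 300)/(300 − 5.900) = 43120 L/s.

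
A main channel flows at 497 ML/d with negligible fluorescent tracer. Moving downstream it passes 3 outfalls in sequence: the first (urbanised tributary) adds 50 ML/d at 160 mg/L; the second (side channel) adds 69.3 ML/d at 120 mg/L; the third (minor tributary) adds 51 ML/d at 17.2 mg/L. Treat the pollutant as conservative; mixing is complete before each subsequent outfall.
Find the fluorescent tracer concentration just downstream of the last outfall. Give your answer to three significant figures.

25.8 mg/L

Outfall 1: combined Q = 547.0 ML/d; C = (497.0·0 + 50.00·160.0)/547.0 = 14.63 mg/L.
Outfall 2: combined Q = 616.3 ML/d; C = (547.0·14.63 + 69.30·120.0)/616.3 = 26.47 mg/L.
Outfall 3: combined Q = 667.3 ML/d; C = (616.3·26.47 + 51.00·17.20)/667.3 = 25.77 mg/L.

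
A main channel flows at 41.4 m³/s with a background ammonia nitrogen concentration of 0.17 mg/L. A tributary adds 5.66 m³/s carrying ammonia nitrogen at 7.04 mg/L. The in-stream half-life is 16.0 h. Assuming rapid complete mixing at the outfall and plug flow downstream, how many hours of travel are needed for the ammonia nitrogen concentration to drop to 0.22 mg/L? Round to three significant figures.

34.9 h

Mixed concentration C = ΣQC/ΣQ = (41.40·0.1700 + 5.660·7.040) / 47.06 = 46.88/47.06 = 0.9963 mg/L.
Half-life 16.0 h → k = ln 2 / 16.0 = 0.04332 h⁻¹ = 1.040 d⁻¹.
0.9963·exp(−k·t) = 0.22 → t = ln(0.9963/0.22)/k = 125500 s = 34.86 h.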